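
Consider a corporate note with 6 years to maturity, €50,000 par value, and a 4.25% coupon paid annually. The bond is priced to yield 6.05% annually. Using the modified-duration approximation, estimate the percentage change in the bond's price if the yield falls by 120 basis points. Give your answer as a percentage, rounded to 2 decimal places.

Periodic yield y = 0.0605. Modified duration first:
  t   CF        PV=CF/(1+0.0605)^t    t·PV
  1     2,125.00     2,003.7718     2,003.7718
  2     2,125.00     1,889.4595     3,778.9190
  3     2,125.00     1,781.6686     5,345.0057
  4     2,125.00     1,680.0269     6,720.1077
  5     2,125.00     1,584.1838     7,920.9190
  6    52,125.00    36,642.2413   219,853.4481
  Σ                 45,581.3520   245,622.1713
P = 45,581.3520; D_Mac = 5.38865 yrs; D_mod = 5.38865/(1+0.0605) = 5.08124 yrs.
ΔP/P ≈ -D_mod · Δy = -5.08124 × (-0.012) = +0.060975 = +6.0975%.

+6.10%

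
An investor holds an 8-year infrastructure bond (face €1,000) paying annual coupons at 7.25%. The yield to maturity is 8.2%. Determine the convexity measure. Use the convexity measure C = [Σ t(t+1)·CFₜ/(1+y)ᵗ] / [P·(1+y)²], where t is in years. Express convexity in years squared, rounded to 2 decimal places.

44.31

With y = 0.082:
  t   CF        PV=CF/(1+0.082)^t    t·PV        t(t+1)·PV
  1        72.50        67.0055        67.0055         134.0111
  2        72.50        61.9275       123.8550         371.5649
  3        72.50        57.2343       171.7028         686.8114
  4        72.50        52.8967       211.5870       1,057.9349
  5        72.50        48.8879       244.4397       1,466.6381
  6        72.50        45.1829       271.0976       1,897.6833
  7        72.50        41.7587       292.3110       2,338.4883
  8     1,072.50       570.9252     4,567.4016      41,106.6146
  Σ                    945.8189     5,949.4003      49,059.7466
P = 945.8189.
Convexity = Σ t(t+1)·PV / [P·(1+y)²] = 49,059.7466 / (945.8189 × 1.170724) = 44.30603.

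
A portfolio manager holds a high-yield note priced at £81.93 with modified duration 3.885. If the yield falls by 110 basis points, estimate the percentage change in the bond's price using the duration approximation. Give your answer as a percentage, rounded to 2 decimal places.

+4.27%

Duration approximation: ΔP/P ≈ -D_mod · Δy = -3.885 × (-0.011) = +0.042735.
As a percentage: +4.2735%.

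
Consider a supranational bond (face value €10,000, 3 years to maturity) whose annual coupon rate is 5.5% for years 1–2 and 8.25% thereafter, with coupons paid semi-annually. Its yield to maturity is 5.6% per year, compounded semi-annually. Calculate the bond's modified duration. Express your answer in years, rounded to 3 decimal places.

Periodic yield y = 0.028. First find Macaulay duration:
  t   CF        PV=CF/(1+0.028)^t    t·PV
  1       275.00       267.5097       267.5097
  2       275.00       260.2235       520.4469
  3       275.00       253.1357       759.4070
  4       275.00       246.2409       984.9637
  5       412.50       359.3010     1,796.5048
  6    10,412.50     8,822.5947    52,935.5679
  Σ                 10,209.0054    57,264.4001
P = 10,209.0054; Macaulay duration = 57,264.4001 / 10,209.0054 = 5.60920 half-year periods = 2.80460 years.
Modified duration = D_Mac / (1 + y) = 2.80460 / 1.028 = 2.72821 years.

2.728 years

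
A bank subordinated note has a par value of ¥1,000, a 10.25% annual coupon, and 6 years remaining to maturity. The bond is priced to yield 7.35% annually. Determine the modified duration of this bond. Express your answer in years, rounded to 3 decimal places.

Periodic yield y = 0.0735. First find Macaulay duration:
  t   CF        PV=CF/(1+0.0735)^t    t·PV
  1       102.50        95.4821        95.4821
  2       102.50        88.9446       177.8893
  3       102.50        82.8548       248.5644
  4       102.50        77.1819       308.7277
  5       102.50        71.8975       359.4874
  6     1,102.50       720.3877     4,322.3264
  Σ                  1,136.7486     5,512.4772
P = 1,136.7486; Macaulay duration = 5,512.4772 / 1,136.7486 = 4.84934 years.
Modified duration = D_Mac / (1 + y) = 4.84934 / 1.0735 = 4.51731 years.

4.517 years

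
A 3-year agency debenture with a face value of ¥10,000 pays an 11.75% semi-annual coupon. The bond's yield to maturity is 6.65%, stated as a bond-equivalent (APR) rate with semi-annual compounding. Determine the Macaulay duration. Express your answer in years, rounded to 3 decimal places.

2.641 years

Periodic yield y = 0.03325. Discount each cash flow and weight by its period:
  t   CF        PV=CF/(1+0.03325)^t    t·PV
  1       587.50       568.5942       568.5942
  2       587.50       550.2969     1,100.5937
  3       587.50       532.5883     1,597.7649
  4       587.50       515.4496     2,061.7984
  5       587.50       498.8624     2,494.3122
  6    10,587.50     8,700.8351    52,205.0108
  Σ                 11,366.6266    60,028.0743
Price P = Σ PV = 11,366.6266.
Macaulay duration = Σ(t·PV) / P = 60,028.0743 / 11,366.6266 = 5.28108 half-year periods.
In years: 5.28108 / 2 = 2.64054 years.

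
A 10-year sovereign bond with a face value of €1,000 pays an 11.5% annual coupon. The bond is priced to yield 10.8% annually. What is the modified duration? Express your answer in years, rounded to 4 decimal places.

Periodic yield y = 0.108. First find Macaulay duration:
  t   CF        PV=CF/(1+0.108)^t    t·PV
  1       115.00       103.7906       103.7906
  2       115.00        93.6738       187.3477
  3       115.00        84.5432       253.6295
  4       115.00        76.3025       305.2100
  5       115.00        68.8651       344.3254
  6       115.00        62.1526       372.9156
  7       115.00        56.0944       392.6608
  8       115.00        50.6267       405.0137
  9       115.00        45.6920       411.2278
  10    1,115.00       399.8317     3,998.3174
  Σ                  1,041.5726     6,774.4386
P = 1,041.5726; Macaulay duration = 6,774.4386 / 1,041.5726 = 6.50405 years.
Modified duration = D_Mac / (1 + y) = 6.50405 / 1.108 = 5.87008 years.

5.8701 years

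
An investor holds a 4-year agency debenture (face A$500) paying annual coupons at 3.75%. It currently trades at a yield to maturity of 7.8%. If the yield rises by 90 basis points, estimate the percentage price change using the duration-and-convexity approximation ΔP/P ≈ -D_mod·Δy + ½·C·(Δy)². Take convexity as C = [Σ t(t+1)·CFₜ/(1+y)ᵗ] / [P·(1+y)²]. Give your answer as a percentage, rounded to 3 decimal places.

With y = 0.078:
  t   CF        PV=CF/(1+0.078)^t    t·PV        t(t+1)·PV
  1        18.75        17.3933        17.3933          34.7866
  2        18.75        16.1348        32.2696          96.8088
  3        18.75        14.9674        44.9021         179.6082
  4       518.75       384.1343     1,536.5371       7,682.6856
  Σ                    432.6298     1,631.1021       7,993.8893
P = 432.6298; D_Mac = 3.77020 yrs; D_mod = 3.49741 yrs; C = 15.90026.
Duration effect: -3.49741 × (+0.009) = -0.031477
Convexity effect: 0.5 × 15.90026 × (0.009)² = +0.0006440
ΔP/P ≈ -0.031477 + 0.0006440 = -0.030833 = -3.0833%.

-3.083%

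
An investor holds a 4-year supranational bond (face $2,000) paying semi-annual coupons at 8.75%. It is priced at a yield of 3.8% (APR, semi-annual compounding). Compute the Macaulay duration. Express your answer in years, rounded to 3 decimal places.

3.510 years

Periodic yield y = 0.019. Discount each cash flow and weight by its period:
  t   CF        PV=CF/(1+0.019)^t    t·PV
  1        87.50        85.8685        85.8685
  2        87.50        84.2674       168.5348
  3        87.50        82.6962       248.0886
  4        87.50        81.1543       324.6170
  5        87.50        79.6411       398.2054
  6        87.50        78.1561       468.9367
  7        87.50        76.6988       536.8918
  8     2,087.50     1,795.6968    14,365.5745
  Σ                  2,364.1792    16,596.7174
Price P = Σ PV = 2,364.1792.
Macaulay duration = Σ(t·PV) / P = 16,596.7174 / 2,364.1792 = 7.02008 half-year periods.
In years: 7.02008 / 2 = 3.51004 years.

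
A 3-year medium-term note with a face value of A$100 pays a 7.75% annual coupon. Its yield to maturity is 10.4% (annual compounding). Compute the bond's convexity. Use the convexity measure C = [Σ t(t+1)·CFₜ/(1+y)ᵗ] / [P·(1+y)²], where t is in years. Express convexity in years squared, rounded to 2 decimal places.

With y = 0.104:
  t   CF        PV=CF/(1+0.104)^t    t·PV        t(t+1)·PV
  1         7.75         7.0199         7.0199          14.0399
  2         7.75         6.3586        12.7173          38.1518
  3       107.75        80.0774       240.2323         960.9290
  Σ                     93.4560       259.9694       1,013.1206
P = 93.4560.
Convexity = Σ t(t+1)·PV / [P·(1+y)²] = 1,013.1206 / (93.4560 × 1.218816) = 8.89439.

8.89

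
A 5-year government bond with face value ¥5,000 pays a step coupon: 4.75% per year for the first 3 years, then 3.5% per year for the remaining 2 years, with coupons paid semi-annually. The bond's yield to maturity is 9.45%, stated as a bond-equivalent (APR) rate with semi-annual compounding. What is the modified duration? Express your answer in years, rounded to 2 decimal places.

4.25 years

Periodic yield y = 0.04725. First find Macaulay duration:
  t   CF        PV=CF/(1+0.04725)^t    t·PV
  1       118.75       113.3922       113.3922
  2       118.75       108.2762       216.5523
  3       118.75       103.3909       310.1728
  4       118.75        98.7261       394.9045
  5       118.75        94.2718       471.3590
  6       118.75        90.0184       540.1105
  7        87.50        63.3367       443.3569
  8        87.50        60.4791       483.8326
  9        87.50        57.7504       519.7533
  10    5,087.50     3,206.2747    32,062.7473
  Σ                  3,995.9166    35,556.1815
P = 3,995.9166; Macaulay duration = 35,556.1815 / 3,995.9166 = 8.89813 half-year periods = 4.44906 years.
Modified duration = D_Mac / (1 + y) = 4.44906 / 1.04725 = 4.24833 years.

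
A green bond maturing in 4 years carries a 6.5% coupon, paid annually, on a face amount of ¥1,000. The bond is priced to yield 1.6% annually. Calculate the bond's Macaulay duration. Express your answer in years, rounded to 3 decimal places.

3.680 years

Periodic yield y = 0.016. Discount each cash flow and weight by its year:
  t   CF        PV=CF/(1+0.016)^t    t·PV
  1        65.00        63.9764        63.9764
  2        65.00        62.9689       125.9378
  3        65.00        61.9772       185.9317
  4     1,065.00       999.4815     3,997.9261
  Σ                  1,188.4040     4,373.7720
Price P = Σ PV = 1,188.4040.
Macaulay duration = Σ(t·PV) / P = 4,373.7720 / 1,188.4040 = 3.68037 years.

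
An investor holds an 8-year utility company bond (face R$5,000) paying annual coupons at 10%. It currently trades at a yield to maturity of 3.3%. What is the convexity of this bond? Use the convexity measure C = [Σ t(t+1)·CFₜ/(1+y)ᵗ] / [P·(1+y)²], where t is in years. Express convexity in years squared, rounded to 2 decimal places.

48.09

With y = 0.033:
  t   CF        PV=CF/(1+0.033)^t    t·PV        t(t+1)·PV
  1       500.00       484.0271       484.0271         968.0542
  2       500.00       468.5645       937.1290       2,811.3869
  3       500.00       453.5958     1,360.7874       5,443.1498
  4       500.00       439.1053     1,756.4214       8,782.1068
  5       500.00       425.0778     2,125.3889      12,752.3332
  6       500.00       411.4983     2,468.9900      17,282.9298
  7       500.00       398.3527     2,788.4688      22,307.7506
  8     5,500.00     4,241.8970    33,935.1759     305,416.5829
  Σ                  7,322.1185    45,856.3884     375,764.2941
P = 7,322.1185.
Convexity = Σ t(t+1)·PV / [P·(1+y)²] = 375,764.2941 / (7,322.1185 × 1.067089) = 48.09258.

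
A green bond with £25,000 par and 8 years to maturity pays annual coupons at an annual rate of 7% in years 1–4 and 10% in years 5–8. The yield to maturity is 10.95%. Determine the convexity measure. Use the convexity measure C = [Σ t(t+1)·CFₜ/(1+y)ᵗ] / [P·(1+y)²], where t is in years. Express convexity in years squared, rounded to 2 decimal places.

With y = 0.1095:
  t   CF        PV=CF/(1+0.1095)^t    t·PV        t(t+1)·PV
  1     1,750.00     1,577.2871     1,577.2871       3,154.5741
  2     1,750.00     1,421.6197     2,843.2394       8,529.7182
  3     1,750.00     1,281.3156     3,843.9469      15,375.7877
  4     1,750.00     1,154.8586     4,619.4345      23,097.1725
  5     2,500.00     1,486.9743     7,434.8717      44,609.2304
  6     2,500.00     1,340.2202     8,041.3214      56,289.2497
  7     2,500.00     1,207.9497     8,455.6481      67,645.1851
  8    27,500.00    11,976.0677    95,808.5414     862,276.8722
  Σ                 21,446.2930   132,624.2905   1,080,977.7900
P = 21,446.2930.
Convexity = Σ t(t+1)·PV / [P·(1+y)²] = 1,080,977.7900 / (21,446.2930 × 1.230990) = 40.94585.

40.95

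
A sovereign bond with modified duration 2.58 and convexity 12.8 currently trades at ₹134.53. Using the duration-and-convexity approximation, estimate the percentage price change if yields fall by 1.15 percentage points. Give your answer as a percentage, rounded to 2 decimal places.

Duration effect: -D_mod·Δy = -2.58 × (-0.0115) = +0.029670
Convexity effect: ½·C·(Δy)² = 0.5 × 12.8 × (-0.0115)² = +0.0008464
ΔP/P ≈ +0.029670 + 0.0008464 = +0.0305164
= +3.05164%.

+3.05%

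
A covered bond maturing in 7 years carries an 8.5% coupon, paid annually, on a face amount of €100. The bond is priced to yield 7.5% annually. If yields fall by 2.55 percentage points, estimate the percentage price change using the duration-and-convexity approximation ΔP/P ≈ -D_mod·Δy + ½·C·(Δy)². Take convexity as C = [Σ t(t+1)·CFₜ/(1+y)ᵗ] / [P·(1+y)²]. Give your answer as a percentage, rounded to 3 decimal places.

With y = 0.075:
  t   CF        PV=CF/(1+0.075)^t    t·PV        t(t+1)·PV
  1         8.50         7.9070         7.9070          15.8140
  2         8.50         7.3553        14.7107          44.1320
  3         8.50         6.8422        20.5265          82.1060
  4         8.50         6.3648        25.4592         127.2961
  5         8.50         5.9207        29.6037         177.6225
  6         8.50         5.5077        33.0460         231.3223
  7       108.50        65.3989       457.7923       3,662.3388
  Σ                    105.2966       589.0455       4,340.6315
P = 105.2966; D_Mac = 5.59415 yrs; D_mod = 5.20386 yrs; C = 35.67152.
Duration effect: -5.20386 × (-0.0255) = +0.132699
Convexity effect: 0.5 × 35.67152 × (-0.0255)² = +0.0115977
ΔP/P ≈ +0.132699 + 0.0115977 = +0.144296 = +14.4296%.

+14.430%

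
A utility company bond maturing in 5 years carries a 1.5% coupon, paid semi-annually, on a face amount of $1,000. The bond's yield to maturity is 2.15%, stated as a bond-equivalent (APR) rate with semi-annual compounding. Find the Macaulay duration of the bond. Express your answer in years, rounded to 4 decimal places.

4.8326 years

Periodic yield y = 0.01075. Discount each cash flow and weight by its period:
  t   CF        PV=CF/(1+0.01075)^t    t·PV
  1         7.50         7.4202         7.4202
  2         7.50         7.3413        14.6826
  3         7.50         7.2632        21.7897
  4         7.50         7.1860        28.7439
  5         7.50         7.1096        35.5478
  6         7.50         7.0339        42.2037
  7         7.50         6.9591        48.7139
  8         7.50         6.8851        55.0809
  9         7.50         6.8119        61.3070
  10    1,007.50       905.3313     9,053.3134
  Σ                    969.3417     9,368.8032
Price P = Σ PV = 969.3417.
Macaulay duration = Σ(t·PV) / P = 9,368.8032 / 969.3417 = 9.66512 half-year periods.
In years: 9.66512 / 2 = 4.83256 years.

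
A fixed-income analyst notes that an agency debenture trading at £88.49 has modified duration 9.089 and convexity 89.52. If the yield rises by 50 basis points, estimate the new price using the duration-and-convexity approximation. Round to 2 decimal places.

Duration effect: -D_mod·Δy = -9.089 × (+0.005) = -0.045445
Convexity effect: ½·C·(Δy)² = 0.5 × 89.52 × (0.005)² = +0.0011190
ΔP/P ≈ -0.045445 + 0.0011190 = -0.044326
New price ≈ 88.49 × (1 - 0.044326) = 84.56759226.

£84.57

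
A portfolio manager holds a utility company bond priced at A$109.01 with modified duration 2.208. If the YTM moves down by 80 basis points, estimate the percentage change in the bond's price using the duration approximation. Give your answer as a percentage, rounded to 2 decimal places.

Duration approximation: ΔP/P ≈ -D_mod · Δy = -2.208 × (-0.008) = +0.017664.
As a percentage: +1.7664%.

+1.77%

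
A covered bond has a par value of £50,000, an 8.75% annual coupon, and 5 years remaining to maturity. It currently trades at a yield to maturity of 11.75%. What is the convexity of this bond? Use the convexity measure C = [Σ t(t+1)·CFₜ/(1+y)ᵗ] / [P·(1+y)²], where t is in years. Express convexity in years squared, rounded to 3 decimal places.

19.024

With y = 0.1175:
  t   CF        PV=CF/(1+0.1175)^t    t·PV        t(t+1)·PV
  1     4,375.00     3,914.9888     3,914.9888       7,829.9776
  2     4,375.00     3,503.3457     7,006.6914      21,020.0742
  3     4,375.00     3,134.9850     9,404.9549      37,619.8195
  4     4,375.00     2,805.3557    11,221.4227      56,107.1134
  5    54,375.00    31,200.5041   156,002.5205     936,015.1231
  Σ                 44,559.1792   187,550.5783   1,058,592.1079
P = 44,559.1792.
Convexity = Σ t(t+1)·PV / [P·(1+y)²] = 1,058,592.1079 / (44,559.1792 × 1.248806) = 19.02376.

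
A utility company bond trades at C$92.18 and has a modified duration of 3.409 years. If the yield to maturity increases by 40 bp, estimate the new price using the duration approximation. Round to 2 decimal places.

Duration approximation: ΔP/P ≈ -D_mod · Δy = -3.409 × (+0.004) = -0.013636.
New price ≈ 92.18 × (1 - 0.013636) = 90.92303352.

C$90.92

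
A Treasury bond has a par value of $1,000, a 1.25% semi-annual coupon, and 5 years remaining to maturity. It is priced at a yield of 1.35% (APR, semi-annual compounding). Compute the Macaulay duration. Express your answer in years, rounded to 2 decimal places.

4.86 years

Periodic yield y = 0.00675. Discount each cash flow and weight by its period:
  t   CF        PV=CF/(1+0.00675)^t    t·PV
  1         6.25         6.2081         6.2081
  2         6.25         6.1665        12.3329
  3         6.25         6.1251        18.3754
  4         6.25         6.0841        24.3362
  5         6.25         6.0433        30.2163
  6         6.25         6.0027        36.0165
  7         6.25         5.9625        41.7375
  8         6.25         5.9225        47.3802
  9         6.25         5.8828        52.9453
  10    1,006.25       940.7831     9,407.8311
  Σ                    995.1807     9,677.3796
Price P = Σ PV = 995.1807.
Macaulay duration = Σ(t·PV) / P = 9,677.3796 / 995.1807 = 9.72424 half-year periods.
In years: 9.72424 / 2 = 4.86212 years.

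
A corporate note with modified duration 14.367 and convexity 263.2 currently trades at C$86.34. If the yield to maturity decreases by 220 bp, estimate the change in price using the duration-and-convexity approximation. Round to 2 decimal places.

Duration effect: -D_mod·Δy = -14.367 × (-0.022) = +0.316074
Convexity effect: ½·C·(Δy)² = 0.5 × 263.2 × (-0.022)² = +0.0636944
ΔP/P ≈ +0.316074 + 0.0636944 = +0.3797684
ΔP ≈ 86.34 × (+0.3797684) = +32.789203656.

+C$32.79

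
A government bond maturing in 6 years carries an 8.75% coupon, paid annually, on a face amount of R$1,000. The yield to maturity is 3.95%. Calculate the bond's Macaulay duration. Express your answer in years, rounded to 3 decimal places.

5.041 years

Periodic yield y = 0.0395. Discount each cash flow and weight by its year:
  t   CF        PV=CF/(1+0.0395)^t    t·PV
  1        87.50        84.1751        84.1751
  2        87.50        80.9765       161.9530
  3        87.50        77.8995       233.6984
  4        87.50        74.9394       299.7575
  5        87.50        72.0918       360.4588
  6     1,087.50       861.9505     5,171.7027
  Σ                  1,252.0327     6,311.7456
Price P = Σ PV = 1,252.0327.
Macaulay duration = Σ(t·PV) / P = 6,311.7456 / 1,252.0327 = 5.04120 years.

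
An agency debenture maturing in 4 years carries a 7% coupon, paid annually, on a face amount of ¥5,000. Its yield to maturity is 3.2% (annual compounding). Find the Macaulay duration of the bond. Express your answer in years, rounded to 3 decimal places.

3.651 years

Periodic yield y = 0.032. Discount each cash flow and weight by its year:
  t   CF        PV=CF/(1+0.032)^t    t·PV
  1       350.00       339.1473       339.1473
  2       350.00       328.6311       657.2622
  3       350.00       318.4410       955.3229
  4     5,350.00     4,716.6646    18,866.6583
  Σ                  5,702.8839    20,818.3907
Price P = Σ PV = 5,702.8839.
Macaulay duration = Σ(t·PV) / P = 20,818.3907 / 5,702.8839 = 3.65050 years.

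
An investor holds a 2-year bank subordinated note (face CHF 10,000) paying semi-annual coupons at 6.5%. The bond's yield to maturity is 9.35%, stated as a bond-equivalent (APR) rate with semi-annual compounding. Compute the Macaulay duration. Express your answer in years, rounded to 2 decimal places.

1.90 years

Periodic yield y = 0.04675. Discount each cash flow and weight by its period:
  t   CF        PV=CF/(1+0.04675)^t    t·PV
  1       325.00       310.4848       310.4848
  2       325.00       296.6179       593.2359
  3       325.00       283.3704       850.1111
  4    10,325.00     8,600.3907    34,401.5629
  Σ                  9,490.8639    36,155.3948
Price P = Σ PV = 9,490.8639.
Macaulay duration = Σ(t·PV) / P = 36,155.3948 / 9,490.8639 = 3.80949 half-year periods.
In years: 3.80949 / 2 = 1.90475 years.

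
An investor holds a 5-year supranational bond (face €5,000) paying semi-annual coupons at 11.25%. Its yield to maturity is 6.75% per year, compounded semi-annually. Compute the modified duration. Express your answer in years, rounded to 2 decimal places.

Periodic yield y = 0.03375. First find Macaulay duration:
  t   CF        PV=CF/(1+0.03375)^t    t·PV
  1       281.25       272.0677       272.0677
  2       281.25       263.1852       526.3704
  3       281.25       254.5927       763.7781
  4       281.25       246.2807       985.1229
  5       281.25       238.2401     1,191.2007
  6       281.25       230.4620     1,382.7722
  7       281.25       222.9379     1,560.5652
  8       281.25       215.6594     1,725.2750
  9       281.25       208.6185     1,877.5665
  10    5,281.25     3,789.4964    37,894.9642
  Σ                  5,941.5407    48,179.6830
P = 5,941.5407; Macaulay duration = 48,179.6830 / 5,941.5407 = 8.10895 half-year periods = 4.05448 years.
Modified duration = D_Mac / (1 + y) = 4.05448 / 1.03375 = 3.92211 years.

3.92 years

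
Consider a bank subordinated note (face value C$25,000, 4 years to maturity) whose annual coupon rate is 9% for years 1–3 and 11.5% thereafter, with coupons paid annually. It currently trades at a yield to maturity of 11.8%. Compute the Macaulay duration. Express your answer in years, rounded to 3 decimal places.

3.517 years

Periodic yield y = 0.118. Discount each cash flow and weight by its year:
  t   CF        PV=CF/(1+0.118)^t    t·PV
  1     2,250.00     2,012.5224     2,012.5224
  2     2,250.00     1,800.1094     3,600.2189
  3     2,250.00     1,610.1158     4,830.3474
  4    27,875.00    17,842.1695    71,368.6782
  Σ                 23,264.9171    81,811.7668
Price P = Σ PV = 23,264.9171.
Macaulay duration = Σ(t·PV) / P = 81,811.7668 / 23,264.9171 = 3.51653 years.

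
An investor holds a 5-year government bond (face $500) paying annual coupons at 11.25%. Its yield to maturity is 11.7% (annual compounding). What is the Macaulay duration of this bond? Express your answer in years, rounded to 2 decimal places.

Periodic yield y = 0.117. Discount each cash flow and weight by its year:
  t   CF        PV=CF/(1+0.117)^t    t·PV
  1        56.25        50.3581        50.3581
  2        56.25        45.0834        90.1667
  3        56.25        40.3611       121.0833
  4        56.25        36.1335       144.5339
  5       556.25       319.8926     1,599.4629
  Σ                    491.8286     2,005.6049
Price P = Σ PV = 491.8286.
Macaulay duration = Σ(t·PV) / P = 2,005.6049 / 491.8286 = 4.07785 years.

4.08 years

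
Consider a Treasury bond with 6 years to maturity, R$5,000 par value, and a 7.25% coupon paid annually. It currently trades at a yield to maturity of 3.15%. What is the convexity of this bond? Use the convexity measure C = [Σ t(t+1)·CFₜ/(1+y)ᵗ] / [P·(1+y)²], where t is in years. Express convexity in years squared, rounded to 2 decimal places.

With y = 0.0315:
  t   CF        PV=CF/(1+0.0315)^t    t·PV        t(t+1)·PV
  1       362.50       351.4300       351.4300         702.8599
  2       362.50       340.6980       681.3959       2,044.1878
  3       362.50       330.2937       990.8812       3,963.5246
  4       362.50       320.2072     1,280.8288       6,404.1438
  5       362.50       310.4287     1,552.1434       9,312.8606
  6     5,362.50     4,451.9667    26,711.8005     186,982.6032
  Σ                  6,105.0243    31,568.4797     209,410.1800
P = 6,105.0243.
Convexity = Σ t(t+1)·PV / [P·(1+y)²] = 209,410.1800 / (6,105.0243 × 1.063992) = 32.23829.

32.24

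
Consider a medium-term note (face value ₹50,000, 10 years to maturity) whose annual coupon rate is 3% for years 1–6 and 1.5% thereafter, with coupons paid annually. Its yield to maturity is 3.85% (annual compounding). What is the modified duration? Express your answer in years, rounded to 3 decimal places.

Periodic yield y = 0.0385. First find Macaulay duration:
  t   CF        PV=CF/(1+0.0385)^t    t·PV
  1     1,500.00     1,444.3909     1,444.3909
  2     1,500.00     1,390.8435     2,781.6869
  3     1,500.00     1,339.2812     4,017.8435
  4     1,500.00     1,289.6304     5,158.5215
  5     1,500.00     1,241.8203     6,209.1015
  6     1,500.00     1,195.7827     7,174.6960
  7       750.00       575.7259     4,030.0812
  8       750.00       554.3822     4,435.0574
  9       750.00       533.8297     4,804.4676
  10   50,750.00    34,783.3205   347,833.2045
  Σ                 44,349.0072   387,889.0511
P = 44,349.0072; Macaulay duration = 387,889.0511 / 44,349.0072 = 8.74628 years.
Modified duration = D_Mac / (1 + y) = 8.74628 / 1.0385 = 8.42204 years.

8.422 years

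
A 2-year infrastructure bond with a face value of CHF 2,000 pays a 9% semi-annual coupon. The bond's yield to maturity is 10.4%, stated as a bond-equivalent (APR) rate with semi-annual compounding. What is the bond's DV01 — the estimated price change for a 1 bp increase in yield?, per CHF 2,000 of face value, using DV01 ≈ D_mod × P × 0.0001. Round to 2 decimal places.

CHF 0.35

Periodic yield y = 0.052.
  t   CF        PV=CF/(1+0.052)^t    t·PV
  1        90.00        85.5513        85.5513
  2        90.00        81.3226       162.6451
  3        90.00        77.3028       231.9084
  4     2,090.00     1,706.4098     6,825.6390
  Σ                  1,950.5865     7,305.7439
P = 1,950.5865; D_Mac = 3.74541 half-year periods = 1.87270 yrs; D_mod = 1.78014 yrs.
DV01 ≈ 1.78014 × 1,950.5865 × 0.0001 = 0.347231.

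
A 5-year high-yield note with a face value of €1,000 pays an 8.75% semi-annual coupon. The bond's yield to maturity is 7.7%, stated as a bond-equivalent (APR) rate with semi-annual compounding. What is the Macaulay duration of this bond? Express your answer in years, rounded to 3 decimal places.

4.175 years

Periodic yield y = 0.0385. Discount each cash flow and weight by its period:
  t   CF        PV=CF/(1+0.0385)^t    t·PV
  1        43.75        42.1281        42.1281
  2        43.75        40.5663        81.1325
  3        43.75        39.0624       117.1871
  4        43.75        37.6142       150.4569
  5        43.75        36.2198       181.0988
  6        43.75        34.8770       209.2620
  7        43.75        33.5840       235.0881
  8        43.75        32.3390       258.7117
  9        43.75        31.1401       280.2606
  10    1,043.75       715.3712     7,153.7125
  Σ                  1,042.9020     8,709.0382
Price P = Σ PV = 1,042.9020.
Macaulay duration = Σ(t·PV) / P = 8,709.0382 / 1,042.9020 = 8.35077 half-year periods.
In years: 8.35077 / 2 = 4.17539 years.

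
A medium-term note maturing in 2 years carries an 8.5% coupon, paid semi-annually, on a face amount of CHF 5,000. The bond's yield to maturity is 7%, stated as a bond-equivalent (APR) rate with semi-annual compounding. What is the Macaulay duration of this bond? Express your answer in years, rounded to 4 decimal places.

Periodic yield y = 0.035. Discount each cash flow and weight by its period:
  t   CF        PV=CF/(1+0.035)^t    t·PV
  1       212.50       205.3140       205.3140
  2       212.50       198.3710       396.7420
  3       212.50       191.6628       574.9885
  4     5,212.50     4,542.3926    18,169.5704
  Σ                  5,137.7405    19,346.6150
Price P = Σ PV = 5,137.7405.
Macaulay duration = Σ(t·PV) / P = 19,346.6150 / 5,137.7405 = 3.76559 half-year periods.
In years: 3.76559 / 2 = 1.88279 years.

1.8828 years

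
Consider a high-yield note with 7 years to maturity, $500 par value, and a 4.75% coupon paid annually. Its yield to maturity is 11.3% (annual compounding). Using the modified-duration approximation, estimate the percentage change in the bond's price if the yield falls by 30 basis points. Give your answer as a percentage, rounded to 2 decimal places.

Periodic yield y = 0.113. Modified duration first:
  t   CF        PV=CF/(1+0.113)^t    t·PV
  1        23.75        21.3387        21.3387
  2        23.75        19.1723        38.3445
  3        23.75        17.2257        51.6772
  4        23.75        15.4769        61.9075
  5        23.75        13.9055        69.5277
  6        23.75        12.4937        74.9625
  7       523.75       247.5471     1,732.8299
  Σ                    347.1600     2,050.5880
P = 347.1600; D_Mac = 5.90675 yrs; D_mod = 5.90675/(1+0.113) = 5.30705 yrs.
ΔP/P ≈ -D_mod · Δy = -5.30705 × (-0.003) = +0.015921 = +1.5921%.

+1.59%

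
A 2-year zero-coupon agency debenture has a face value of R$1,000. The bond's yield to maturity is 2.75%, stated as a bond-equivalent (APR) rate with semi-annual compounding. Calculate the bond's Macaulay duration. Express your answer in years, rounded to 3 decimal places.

A zero-coupon bond has a single cash flow at maturity, so its Macaulay duration equals its maturity: 2 years.
(Equivalently: 4 semi-annual periods ÷ 2 = 2 years.)

2.000 years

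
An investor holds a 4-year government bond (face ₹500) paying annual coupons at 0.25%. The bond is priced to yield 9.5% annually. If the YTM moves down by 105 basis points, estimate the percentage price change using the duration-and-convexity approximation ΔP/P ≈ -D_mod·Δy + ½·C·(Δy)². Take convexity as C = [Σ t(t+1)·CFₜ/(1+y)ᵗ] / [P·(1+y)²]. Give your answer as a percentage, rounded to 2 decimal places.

With y = 0.095:
  t   CF        PV=CF/(1+0.095)^t    t·PV        t(t+1)·PV
  1         1.25         1.1416         1.1416           2.2831
  2         1.25         1.0425         2.0850           6.2551
  3         1.25         0.9521         2.8562          11.4248
  4       501.25       348.6566     1,394.6265       6,973.1323
  Σ                    351.7927     1,400.7092       6,993.0953
P = 351.7927; D_Mac = 3.98163 yrs; D_mod = 3.63619 yrs; C = 16.57885.
Duration effect: -3.63619 × (-0.0105) = +0.038180
Convexity effect: 0.5 × 16.57885 × (-0.0105)² = +0.0009139
ΔP/P ≈ +0.038180 + 0.0009139 = +0.039094 = +3.9094%.

+3.91%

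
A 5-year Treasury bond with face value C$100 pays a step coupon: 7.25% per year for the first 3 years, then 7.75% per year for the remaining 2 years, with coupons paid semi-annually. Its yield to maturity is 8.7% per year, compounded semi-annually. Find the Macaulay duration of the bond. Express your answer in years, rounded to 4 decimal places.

4.2560 years

Periodic yield y = 0.0435. Discount each cash flow and weight by its period:
  t   CF        PV=CF/(1+0.0435)^t    t·PV
  1        3.625         3.4739         3.4739
  2        3.625         3.3291         6.6581
  3        3.625         3.1903         9.5709
  4        3.625         3.0573        12.2292
  5        3.625         2.9299        14.6493
  6        3.625         2.8077        16.8463
  7        3.875         2.8762        20.1337
  8        3.875         2.7563        22.0507
  9        3.875         2.6414        23.7729
  10     103.875        67.8557       678.5573
  Σ                     94.9179       807.9422
Price P = Σ PV = 94.9179.
Macaulay duration = Σ(t·PV) / P = 807.9422 / 94.9179 = 8.51201 half-year periods.
In years: 8.51201 / 2 = 4.25601 years.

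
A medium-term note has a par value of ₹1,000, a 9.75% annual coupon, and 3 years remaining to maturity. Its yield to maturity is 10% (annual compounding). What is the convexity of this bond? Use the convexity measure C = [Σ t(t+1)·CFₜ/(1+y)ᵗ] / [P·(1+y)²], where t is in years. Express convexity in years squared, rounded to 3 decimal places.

8.778

With y = 0.1:
  t   CF        PV=CF/(1+0.1)^t    t·PV        t(t+1)·PV
  1        97.50        88.6364        88.6364         177.2727
  2        97.50        80.5785       161.1570         483.4711
  3     1,097.50       824.5680     2,473.7040       9,894.8159
  Σ                    993.7829     2,723.4974      10,555.5597
P = 993.7829.
Convexity = Σ t(t+1)·PV / [P·(1+y)²] = 10,555.5597 / (993.7829 × 1.210000) = 8.77818.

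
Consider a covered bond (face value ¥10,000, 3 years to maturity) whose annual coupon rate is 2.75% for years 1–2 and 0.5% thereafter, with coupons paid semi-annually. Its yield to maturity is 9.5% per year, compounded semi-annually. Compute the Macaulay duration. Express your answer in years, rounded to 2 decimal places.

2.89 years

Periodic yield y = 0.0475. Discount each cash flow and weight by its period:
  t   CF        PV=CF/(1+0.0475)^t    t·PV
  1       137.50       131.2649       131.2649
  2       137.50       125.3126       250.6251
  3       137.50       119.6301       358.8904
  4       137.50       114.2054       456.8215
  5        25.00        19.8230        99.1151
  6    10,025.00     7,588.5743    45,531.4459
  Σ                  8,098.8103    46,828.1630
Price P = Σ PV = 8,098.8103.
Macaulay duration = Σ(t·PV) / P = 46,828.1630 / 8,098.8103 = 5.78210 half-year periods.
In years: 5.78210 / 2 = 2.89105 years.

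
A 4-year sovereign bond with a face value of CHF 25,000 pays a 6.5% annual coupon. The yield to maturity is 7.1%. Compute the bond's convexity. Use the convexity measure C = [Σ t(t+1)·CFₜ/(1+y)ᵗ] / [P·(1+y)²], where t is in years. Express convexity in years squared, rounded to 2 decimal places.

15.38

With y = 0.071:
  t   CF        PV=CF/(1+0.071)^t    t·PV        t(t+1)·PV
  1     1,625.00     1,517.2736     1,517.2736       3,034.5472
  2     1,625.00     1,416.6887     2,833.3774       8,500.1321
  3     1,625.00     1,322.7719     3,968.3156      15,873.2625
  4    26,625.00    20,236.3291    80,945.3163     404,726.5815
  Σ                 24,493.0632    89,264.2829     432,134.5233
P = 24,493.0632.
Convexity = Σ t(t+1)·PV / [P·(1+y)²] = 432,134.5233 / (24,493.0632 × 1.147041) = 15.38144.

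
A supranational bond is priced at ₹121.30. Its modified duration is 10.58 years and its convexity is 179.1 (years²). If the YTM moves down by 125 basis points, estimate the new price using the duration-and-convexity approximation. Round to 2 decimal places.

₹139.04

Duration effect: -D_mod·Δy = -10.58 × (-0.0125) = +0.132250
Convexity effect: ½·C·(Δy)² = 0.5 × 179.1 × (-0.0125)² = +0.0139921875
ΔP/P ≈ +0.132250 + 0.0139921875 = +0.1462421875
New price ≈ 121.30 × (1 + 0.1462421875) = 139.03917734375.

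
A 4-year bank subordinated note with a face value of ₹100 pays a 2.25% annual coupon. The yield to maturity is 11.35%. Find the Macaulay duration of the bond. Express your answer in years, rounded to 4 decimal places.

3.8427 years

Periodic yield y = 0.1135. Discount each cash flow and weight by its year:
  t   CF        PV=CF/(1+0.1135)^t    t·PV
  1         2.25         2.0207         2.0207
  2         2.25         1.8147         3.6294
  3         2.25         1.6297         4.8891
  4       102.25        66.5124       266.0495
  Σ                     71.9774       276.5887
Price P = Σ PV = 71.9774.
Macaulay duration = Σ(t·PV) / P = 276.5887 / 71.9774 = 3.84271 years.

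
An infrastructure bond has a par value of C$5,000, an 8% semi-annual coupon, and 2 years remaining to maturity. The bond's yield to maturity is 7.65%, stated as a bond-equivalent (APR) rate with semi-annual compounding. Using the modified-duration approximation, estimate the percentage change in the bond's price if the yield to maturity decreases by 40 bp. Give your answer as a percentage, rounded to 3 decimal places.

Periodic yield y = 0.03825. Modified duration first:
  t   CF        PV=CF/(1+0.03825)^t    t·PV
  1       200.00       192.6318       192.6318
  2       200.00       185.5351       371.0702
  3       200.00       178.6998       536.0995
  4     5,200.00     4,475.0262    17,900.1049
  Σ                  5,031.8930    18,999.9065
P = 5,031.8930; D_Mac = 3.77590 half-year periods = 1.88795 yrs; D_mod = 1.88795/(1+0.03825) = 1.81839 yrs.
ΔP/P ≈ -D_mod · Δy = -1.81839 × (-0.004) = +0.007274 = +0.7274%.

+0.727%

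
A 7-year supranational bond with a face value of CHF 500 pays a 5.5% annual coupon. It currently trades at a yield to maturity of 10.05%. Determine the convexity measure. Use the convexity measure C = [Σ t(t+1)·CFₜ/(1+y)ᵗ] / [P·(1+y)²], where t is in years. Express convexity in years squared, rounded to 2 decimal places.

With y = 0.1005:
  t   CF        PV=CF/(1+0.1005)^t    t·PV        t(t+1)·PV
  1        27.50        24.9886        24.9886          49.9773
  2        27.50        22.7066        45.4133         136.2398
  3        27.50        20.6330        61.8990         247.5961
  4        27.50        18.7488        74.9950         374.9752
  5        27.50        17.0366        85.1829         511.0974
  6        27.50        15.4808        92.8846         650.1921
  7       527.50       269.8312     1,888.8183      15,110.5462
  Σ                    389.4256     2,274.1817      17,080.6241
P = 389.4256.
Convexity = Σ t(t+1)·PV / [P·(1+y)²] = 17,080.6241 / (389.4256 × 1.211100) = 36.21589.

36.22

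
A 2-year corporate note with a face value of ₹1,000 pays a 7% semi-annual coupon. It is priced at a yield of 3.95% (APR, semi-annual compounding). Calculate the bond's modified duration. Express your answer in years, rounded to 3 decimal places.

1.867 years

Periodic yield y = 0.01975. First find Macaulay duration:
  t   CF        PV=CF/(1+0.01975)^t    t·PV
  1        35.00        34.3221        34.3221
  2        35.00        33.6574        67.3148
  3        35.00        33.0055        99.0166
  4     1,035.00       957.1180     3,828.4721
  Σ                  1,058.1031     4,029.1257
P = 1,058.1031; Macaulay duration = 4,029.1257 / 1,058.1031 = 3.80788 half-year periods = 1.90394 years.
Modified duration = D_Mac / (1 + y) = 1.90394 / 1.01975 = 1.86706 years.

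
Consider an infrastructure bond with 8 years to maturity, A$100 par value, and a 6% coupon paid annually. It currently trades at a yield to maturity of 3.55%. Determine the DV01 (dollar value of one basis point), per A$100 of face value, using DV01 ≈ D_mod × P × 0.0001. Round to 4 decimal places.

Periodic yield y = 0.0355.
  t   CF        PV=CF/(1+0.0355)^t    t·PV
  1         6.00         5.7943         5.7943
  2         6.00         5.5957        11.1913
  3         6.00         5.4038        16.2115
  4         6.00         5.2186        20.8742
  5         6.00         5.0397        25.1983
  6         6.00         4.8669        29.2013
  7         6.00         4.7000        32.9002
  8       106.00        80.1872       641.4976
  Σ                    116.8061       782.8687
P = 116.8061; D_Mac = 6.70229 yrs; D_mod = 6.47252 yrs.
DV01 ≈ 6.47252 × 116.8061 × 0.0001 = 0.075603.

A$0.0756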